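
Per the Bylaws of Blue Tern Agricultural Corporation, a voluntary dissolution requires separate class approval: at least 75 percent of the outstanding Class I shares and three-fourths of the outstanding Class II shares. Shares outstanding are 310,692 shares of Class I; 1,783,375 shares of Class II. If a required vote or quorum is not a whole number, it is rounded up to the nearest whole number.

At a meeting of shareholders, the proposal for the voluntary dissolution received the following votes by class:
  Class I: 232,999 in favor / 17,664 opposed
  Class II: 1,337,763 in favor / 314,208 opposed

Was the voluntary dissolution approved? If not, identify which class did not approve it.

Class I: 3/4 of 310692 = 233019; 233,019 required, 232,999 in favor — not approved.
Class II: 3/4 of 1783375 = 1337531.25, rounded up to 1337532; 1,337,532 required, 1,337,763 in favor — approved.

Not approved — the Class I shares did not give the required vote.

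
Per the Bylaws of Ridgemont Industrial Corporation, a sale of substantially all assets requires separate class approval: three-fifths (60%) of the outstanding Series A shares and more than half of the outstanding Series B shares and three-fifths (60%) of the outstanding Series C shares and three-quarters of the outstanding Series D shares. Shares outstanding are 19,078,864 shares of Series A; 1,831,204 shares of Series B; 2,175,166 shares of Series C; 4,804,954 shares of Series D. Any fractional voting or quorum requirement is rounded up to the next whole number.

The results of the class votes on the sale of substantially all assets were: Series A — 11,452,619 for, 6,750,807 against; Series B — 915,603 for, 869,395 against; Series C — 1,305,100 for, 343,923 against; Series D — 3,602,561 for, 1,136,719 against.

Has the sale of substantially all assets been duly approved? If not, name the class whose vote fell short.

Series A: 3/5 of 19078864 = 11447318.40, rounded up to 11447319; 11,447,319 required, 11,452,619 in favor — approved.
Series B: a majority of 1831204 is 915603; 915,603 required, 915,603 in favor — approved.
Series C: 3/5 of 2175166 = 1305099.60, rounded up to 1305100; 1,305,100 required, 1,305,100 in favor — approved.
Series D: 3/4 of 4804954 = 3603715.50, rounded up to 3603716; 3,603,716 required, 3,602,561 in favor — not approved.

Not approved — the Series D shares did not give the required vote.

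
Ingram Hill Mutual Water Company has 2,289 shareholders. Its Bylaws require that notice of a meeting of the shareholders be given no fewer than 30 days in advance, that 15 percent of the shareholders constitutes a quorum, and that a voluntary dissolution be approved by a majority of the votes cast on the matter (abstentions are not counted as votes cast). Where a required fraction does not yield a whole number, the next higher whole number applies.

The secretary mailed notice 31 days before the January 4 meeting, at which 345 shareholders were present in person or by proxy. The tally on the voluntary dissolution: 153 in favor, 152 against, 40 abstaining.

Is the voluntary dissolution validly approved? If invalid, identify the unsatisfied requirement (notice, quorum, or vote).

Valid — all requirements satisfied.

Notice: 31 days given; 30 required. Satisfied.
Quorum: 15% of 2,289 = 343.35, rounded up to 344; 345 present. Satisfied.
Vote: requires a majority of the votes cast (345 − 40 abstaining = 305); a majority of 305 is 153, so 153 needed; 153 in favor. Satisfied.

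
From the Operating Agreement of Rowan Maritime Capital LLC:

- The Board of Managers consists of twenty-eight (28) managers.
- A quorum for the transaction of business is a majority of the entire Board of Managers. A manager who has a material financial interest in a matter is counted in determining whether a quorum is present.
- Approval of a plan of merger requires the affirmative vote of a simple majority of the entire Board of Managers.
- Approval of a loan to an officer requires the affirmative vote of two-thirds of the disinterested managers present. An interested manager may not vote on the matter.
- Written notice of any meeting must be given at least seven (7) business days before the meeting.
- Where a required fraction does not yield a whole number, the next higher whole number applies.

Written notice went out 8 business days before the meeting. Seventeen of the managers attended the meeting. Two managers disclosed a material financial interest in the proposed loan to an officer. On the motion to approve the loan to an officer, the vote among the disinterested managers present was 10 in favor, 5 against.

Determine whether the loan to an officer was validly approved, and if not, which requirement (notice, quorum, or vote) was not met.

Valid — all requirements satisfied.

Notice: 8 business days given; 7 required (8 ≥ 7). Satisfied.
Quorum: 17 present (interested managers count toward quorum); quorum is 15. Satisfied.
Vote: the loan to an officer requires two-thirds of the disinterested managers present (17 − 2 = 15). 2/3 of 15 = 10, so 10 affirmative votes are needed; 10 voted in favor. Satisfied.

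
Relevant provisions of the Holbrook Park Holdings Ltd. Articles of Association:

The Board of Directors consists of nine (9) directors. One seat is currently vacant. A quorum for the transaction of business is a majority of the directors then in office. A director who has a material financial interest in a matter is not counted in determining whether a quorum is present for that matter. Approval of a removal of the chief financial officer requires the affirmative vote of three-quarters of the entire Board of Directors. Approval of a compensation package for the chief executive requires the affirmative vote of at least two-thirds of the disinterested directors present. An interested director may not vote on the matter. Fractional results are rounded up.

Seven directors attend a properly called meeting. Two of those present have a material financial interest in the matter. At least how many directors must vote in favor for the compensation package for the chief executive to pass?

4

The compensation package for the chief executive requires two-thirds of the disinterested directors present (7 − 2 = 5).
2/3 of 5 = 3.33, rounded up to 4.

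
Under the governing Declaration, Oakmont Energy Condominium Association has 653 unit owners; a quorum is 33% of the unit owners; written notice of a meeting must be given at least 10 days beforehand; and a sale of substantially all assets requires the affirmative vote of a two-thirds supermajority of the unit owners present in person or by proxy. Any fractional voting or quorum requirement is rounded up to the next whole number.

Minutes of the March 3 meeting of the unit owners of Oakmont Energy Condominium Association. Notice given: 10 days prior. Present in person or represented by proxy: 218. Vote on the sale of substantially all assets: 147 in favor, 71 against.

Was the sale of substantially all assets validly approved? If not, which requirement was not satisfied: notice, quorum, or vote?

Notice: 10 days given; 10 required. Satisfied.
Quorum: 33% of 653 = 215.49, rounded up to 216; 218 present. Satisfied.
Vote: requires two-thirds of those present (218); 2/3 of 218 = 145.33, rounded up to 146, so 146 needed; 147 in favor. Satisfied.

Valid — all requirements satisfied.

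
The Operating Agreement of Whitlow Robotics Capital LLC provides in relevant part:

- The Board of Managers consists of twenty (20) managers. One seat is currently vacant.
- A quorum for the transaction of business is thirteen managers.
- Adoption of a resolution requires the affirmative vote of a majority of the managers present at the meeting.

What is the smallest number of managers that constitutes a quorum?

13

The quorum is fixed at 13.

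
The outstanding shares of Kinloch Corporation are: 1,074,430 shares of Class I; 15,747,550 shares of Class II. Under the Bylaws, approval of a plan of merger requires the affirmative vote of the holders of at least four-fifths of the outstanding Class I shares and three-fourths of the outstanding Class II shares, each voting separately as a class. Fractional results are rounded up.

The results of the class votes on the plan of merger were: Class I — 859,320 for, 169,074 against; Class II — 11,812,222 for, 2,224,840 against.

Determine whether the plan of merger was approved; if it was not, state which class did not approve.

Not approved — the Class I shares did not give the required vote.

Class I: 4/5 of 1074430 = 859544; 859,544 required, 859,320 in favor — not approved.
Class II: 3/4 of 15747550 = 11810662.50, rounded up to 11810663; 11,810,663 required, 11,812,222 in favor — approved.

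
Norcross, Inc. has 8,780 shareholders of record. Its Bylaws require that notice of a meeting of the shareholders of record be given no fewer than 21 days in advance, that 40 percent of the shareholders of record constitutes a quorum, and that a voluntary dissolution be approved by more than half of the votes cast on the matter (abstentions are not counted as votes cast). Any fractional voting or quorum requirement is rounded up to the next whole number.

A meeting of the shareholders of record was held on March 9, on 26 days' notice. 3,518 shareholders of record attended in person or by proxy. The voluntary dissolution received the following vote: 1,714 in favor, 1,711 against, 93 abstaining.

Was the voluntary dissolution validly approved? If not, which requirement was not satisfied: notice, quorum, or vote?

Valid — all requirements satisfied.

Notice: 26 days given; 21 required. Satisfied.
Quorum: 40% of 8,780 = 3,512; 3,518 present. Satisfied.
Vote: requires a majority of the votes cast (3,518 − 93 abstaining = 3,425); a majority of 3425 is 1713, so 1,713 needed; 1,714 in favor. Satisfied.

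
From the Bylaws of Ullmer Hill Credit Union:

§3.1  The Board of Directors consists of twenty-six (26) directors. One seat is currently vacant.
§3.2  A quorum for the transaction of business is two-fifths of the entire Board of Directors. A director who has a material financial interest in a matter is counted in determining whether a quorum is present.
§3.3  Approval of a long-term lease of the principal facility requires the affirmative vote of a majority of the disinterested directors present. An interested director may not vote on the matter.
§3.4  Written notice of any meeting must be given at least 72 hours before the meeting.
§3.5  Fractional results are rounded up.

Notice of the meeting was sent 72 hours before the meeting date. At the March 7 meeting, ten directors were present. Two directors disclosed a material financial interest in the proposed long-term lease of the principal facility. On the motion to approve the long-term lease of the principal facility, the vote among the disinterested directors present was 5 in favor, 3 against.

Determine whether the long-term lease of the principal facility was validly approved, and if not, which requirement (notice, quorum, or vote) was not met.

Notice: 72 hours given; 72 required (72 ≥ 72). Satisfied.
Quorum: 10 present (interested directors count toward quorum); quorum is 11. Not satisfied.
Vote: the long-term lease of the principal facility requires a majority of the disinterested directors present (10 − 2 = 8). A majority of 8 is 5, so 5 affirmative votes are needed; 5 voted in favor. Satisfied. (Moot — without a quorum no business can be validly transacted.)

Invalid — quorum requirement not satisfied.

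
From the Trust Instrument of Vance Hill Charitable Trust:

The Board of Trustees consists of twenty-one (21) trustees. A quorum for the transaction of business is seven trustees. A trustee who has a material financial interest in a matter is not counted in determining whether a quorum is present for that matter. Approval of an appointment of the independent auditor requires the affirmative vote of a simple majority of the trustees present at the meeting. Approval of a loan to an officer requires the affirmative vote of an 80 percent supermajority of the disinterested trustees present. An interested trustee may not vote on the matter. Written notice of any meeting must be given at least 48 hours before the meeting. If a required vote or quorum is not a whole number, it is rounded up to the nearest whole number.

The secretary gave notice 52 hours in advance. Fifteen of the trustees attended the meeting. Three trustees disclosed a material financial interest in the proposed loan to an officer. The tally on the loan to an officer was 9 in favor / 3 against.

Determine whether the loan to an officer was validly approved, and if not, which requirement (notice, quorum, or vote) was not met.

Invalid — vote requirement not satisfied.

Notice: 52 hours given; 48 required (52 ≥ 48). Satisfied.
Quorum: 15 present, but the 3 interested trustees do not count, leaving 12. Quorum is 7. Satisfied.
Vote: the loan to an officer requires four-fifths of the disinterested trustees present (15 − 3 = 12). 4/5 of 12 = 9.60, rounded up to 10, so 10 affirmative votes are needed; 9 voted in favor. Not satisfied.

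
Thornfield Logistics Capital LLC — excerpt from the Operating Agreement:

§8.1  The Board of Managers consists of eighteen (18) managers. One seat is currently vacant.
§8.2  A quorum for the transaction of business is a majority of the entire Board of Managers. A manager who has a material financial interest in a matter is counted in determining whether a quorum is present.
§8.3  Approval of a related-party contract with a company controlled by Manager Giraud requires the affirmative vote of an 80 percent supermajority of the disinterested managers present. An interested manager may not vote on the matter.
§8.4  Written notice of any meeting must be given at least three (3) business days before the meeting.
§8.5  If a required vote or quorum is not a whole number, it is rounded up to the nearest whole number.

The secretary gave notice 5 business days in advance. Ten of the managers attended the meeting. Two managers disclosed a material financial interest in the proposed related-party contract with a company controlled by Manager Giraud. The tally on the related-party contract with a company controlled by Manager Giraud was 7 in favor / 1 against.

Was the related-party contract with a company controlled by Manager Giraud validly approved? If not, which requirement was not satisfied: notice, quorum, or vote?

Valid — all requirements satisfied.

Notice: 5 business days given; 3 required (5 ≥ 3). Satisfied.
Quorum: 10 present (interested managers count toward quorum); quorum is 10. Satisfied.
Vote: the related-party contract with a company controlled by Manager Giraud requires four-fifths of the disinterested managers present (10 − 2 = 8). 4/5 of 8 = 6.40, rounded up to 7, so 7 affirmative votes are needed; 7 voted in favor. Satisfied.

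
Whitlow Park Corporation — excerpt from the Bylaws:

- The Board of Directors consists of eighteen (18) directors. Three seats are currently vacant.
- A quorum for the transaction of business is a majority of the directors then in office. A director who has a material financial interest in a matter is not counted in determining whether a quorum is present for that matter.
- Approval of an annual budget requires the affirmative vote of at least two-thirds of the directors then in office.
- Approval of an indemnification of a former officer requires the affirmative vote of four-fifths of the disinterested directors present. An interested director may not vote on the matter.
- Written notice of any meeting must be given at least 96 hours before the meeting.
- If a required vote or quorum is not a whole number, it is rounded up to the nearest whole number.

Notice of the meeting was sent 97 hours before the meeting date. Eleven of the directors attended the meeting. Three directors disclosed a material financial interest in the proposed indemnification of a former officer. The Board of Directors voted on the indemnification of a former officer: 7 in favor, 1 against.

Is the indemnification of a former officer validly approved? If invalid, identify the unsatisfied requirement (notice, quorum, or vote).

Valid — all requirements satisfied.

Notice: 97 hours given; 96 required (97 ≥ 96). Satisfied.
Quorum: 11 present, but the 3 interested directors do not count, leaving 8. Quorum is 8. Satisfied.
Vote: the indemnification of a former officer requires four-fifths of the disinterested directors present (11 − 3 = 8). 4/5 of 8 = 6.40, rounded up to 7, so 7 affirmative votes are needed; 7 voted in favor. Satisfied.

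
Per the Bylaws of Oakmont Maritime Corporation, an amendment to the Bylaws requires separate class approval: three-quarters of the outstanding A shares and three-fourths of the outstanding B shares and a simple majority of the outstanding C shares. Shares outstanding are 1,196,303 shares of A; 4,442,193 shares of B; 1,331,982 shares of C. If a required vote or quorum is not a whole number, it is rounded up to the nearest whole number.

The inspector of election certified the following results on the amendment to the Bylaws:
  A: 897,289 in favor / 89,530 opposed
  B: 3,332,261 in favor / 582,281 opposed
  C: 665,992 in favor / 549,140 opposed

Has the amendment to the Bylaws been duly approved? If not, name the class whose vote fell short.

Approved — every class gave the required vote.

A: 3/4 of 1196303 = 897227.25, rounded up to 897228; 897,228 required, 897,289 in favor — approved.
B: 3/4 of 4442193 = 3331644.75, rounded up to 3331645; 3,331,645 required, 3,332,261 in favor — approved.
C: a majority of 1331982 is 665992; 665,992 required, 665,992 in favor — approved.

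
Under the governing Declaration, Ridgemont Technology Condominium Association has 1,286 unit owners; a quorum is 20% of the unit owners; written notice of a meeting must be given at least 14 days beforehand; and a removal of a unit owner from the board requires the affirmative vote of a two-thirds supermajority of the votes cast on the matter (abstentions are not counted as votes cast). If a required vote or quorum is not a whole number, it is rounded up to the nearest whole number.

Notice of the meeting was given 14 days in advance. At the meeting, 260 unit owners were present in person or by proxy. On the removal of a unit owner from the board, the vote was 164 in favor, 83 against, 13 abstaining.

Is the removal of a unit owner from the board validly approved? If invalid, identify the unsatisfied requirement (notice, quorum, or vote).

Notice: 14 days given; 14 required. Satisfied.
Quorum: 20% of 1,286 = 257.20, rounded up to 258; 260 present. Satisfied.
Vote: requires two-thirds of the votes cast (260 − 13 abstaining = 247); 2/3 of 247 = 164.67, rounded up to 165, so 165 needed; 164 in favor. Not satisfied.

Invalid — vote requirement not satisfied.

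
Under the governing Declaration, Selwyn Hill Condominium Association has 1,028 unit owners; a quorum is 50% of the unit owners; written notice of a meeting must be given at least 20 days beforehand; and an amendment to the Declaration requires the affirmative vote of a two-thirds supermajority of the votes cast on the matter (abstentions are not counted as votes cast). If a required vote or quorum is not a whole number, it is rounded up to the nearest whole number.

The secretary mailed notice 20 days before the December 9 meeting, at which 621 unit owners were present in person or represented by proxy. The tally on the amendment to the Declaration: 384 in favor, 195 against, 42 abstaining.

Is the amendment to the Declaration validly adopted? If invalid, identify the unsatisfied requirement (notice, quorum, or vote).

Notice: 20 days given; 20 required. Satisfied.
Quorum: 50% of 1,028 = 514; 621 present. Satisfied.
Vote: requires two-thirds of the votes cast (621 − 42 abstaining = 579); 2/3 of 579 = 386, so 386 needed; 384 in favor. Not satisfied.

Invalid — vote requirement not satisfied.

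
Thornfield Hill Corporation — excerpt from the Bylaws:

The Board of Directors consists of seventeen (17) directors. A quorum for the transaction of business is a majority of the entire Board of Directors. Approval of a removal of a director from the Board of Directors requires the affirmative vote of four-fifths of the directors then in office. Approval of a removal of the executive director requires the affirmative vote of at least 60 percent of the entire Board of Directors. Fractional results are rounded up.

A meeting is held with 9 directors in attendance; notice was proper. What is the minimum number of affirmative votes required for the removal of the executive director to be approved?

The removal of the executive director requires three-fifths of the entire Board of Directors (17).
3/5 of 17 = 10.20, rounded up to 11.
(Only 9 can vote, so the removal of the executive director cannot pass at this meeting, but the required vote is still 11.)

11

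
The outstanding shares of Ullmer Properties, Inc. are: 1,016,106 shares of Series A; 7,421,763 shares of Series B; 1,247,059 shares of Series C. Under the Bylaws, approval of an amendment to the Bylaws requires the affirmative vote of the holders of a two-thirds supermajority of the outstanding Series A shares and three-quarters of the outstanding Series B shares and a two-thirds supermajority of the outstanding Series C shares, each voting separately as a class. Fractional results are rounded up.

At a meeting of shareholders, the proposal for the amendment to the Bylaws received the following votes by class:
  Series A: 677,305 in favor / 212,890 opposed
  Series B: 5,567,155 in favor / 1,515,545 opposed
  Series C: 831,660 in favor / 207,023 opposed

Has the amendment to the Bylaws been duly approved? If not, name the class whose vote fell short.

Series A: 2/3 of 1016106 = 677404; 677,404 required, 677,305 in favor — not approved.
Series B: 3/4 of 7421763 = 5566322.25, rounded up to 5566323; 5,566,323 required, 5,567,155 in favor — approved.
Series C: 2/3 of 1247059 = 831372.67, rounded up to 831373; 831,373 required, 831,660 in favor — approved.

Not approved — the Series A shares did not give the required vote.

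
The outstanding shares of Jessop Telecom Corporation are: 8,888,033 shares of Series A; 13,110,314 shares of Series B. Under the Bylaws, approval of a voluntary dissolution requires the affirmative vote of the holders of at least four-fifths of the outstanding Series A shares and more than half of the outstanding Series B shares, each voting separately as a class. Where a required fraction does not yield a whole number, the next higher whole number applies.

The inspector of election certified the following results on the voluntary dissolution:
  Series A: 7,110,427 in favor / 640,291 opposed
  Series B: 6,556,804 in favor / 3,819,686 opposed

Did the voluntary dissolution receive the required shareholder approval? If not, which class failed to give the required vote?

Approved — every class gave the required vote.

Series A: 4/5 of 8888033 = 7110426.40, rounded up to 7110427; 7,110,427 required, 7,110,427 in favor — approved.
Series B: a majority of 13110314 is 6555158; 6,555,158 required, 6,556,804 in favor — approved.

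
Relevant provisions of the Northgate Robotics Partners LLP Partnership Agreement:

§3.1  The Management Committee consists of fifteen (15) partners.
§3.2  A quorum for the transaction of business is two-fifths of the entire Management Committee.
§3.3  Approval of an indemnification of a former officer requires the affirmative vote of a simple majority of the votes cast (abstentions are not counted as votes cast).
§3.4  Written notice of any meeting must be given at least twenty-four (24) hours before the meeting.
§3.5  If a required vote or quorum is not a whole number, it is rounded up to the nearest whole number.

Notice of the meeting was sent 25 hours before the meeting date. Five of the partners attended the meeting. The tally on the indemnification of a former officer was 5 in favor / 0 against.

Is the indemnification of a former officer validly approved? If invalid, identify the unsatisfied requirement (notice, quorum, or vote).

Invalid — quorum requirement not satisfied.

Notice: 25 hours given; 24 required (25 ≥ 24). Satisfied.
Quorum: 5 present; quorum is 6. Not satisfied.
Vote: the indemnification of a former officer requires a majority of the votes cast (5). A majority of 5 is 3, so 3 affirmative votes are needed; 5 voted in favor. Satisfied. (Moot — without a quorum no business can be validly transacted.)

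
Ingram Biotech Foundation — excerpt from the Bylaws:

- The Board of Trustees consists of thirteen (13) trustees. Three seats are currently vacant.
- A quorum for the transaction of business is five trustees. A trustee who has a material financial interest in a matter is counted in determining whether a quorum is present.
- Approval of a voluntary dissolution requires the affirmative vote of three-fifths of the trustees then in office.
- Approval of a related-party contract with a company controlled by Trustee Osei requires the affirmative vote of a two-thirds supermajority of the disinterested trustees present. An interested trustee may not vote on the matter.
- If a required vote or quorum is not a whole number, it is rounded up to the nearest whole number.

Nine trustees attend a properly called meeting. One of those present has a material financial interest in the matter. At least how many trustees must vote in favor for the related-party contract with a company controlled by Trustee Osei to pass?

6

The related-party contract with a company controlled by Trustee Osei requires two-thirds of the disinterested trustees present (9 − 1 = 8).
2/3 of 8 = 5.33, rounded up to 6.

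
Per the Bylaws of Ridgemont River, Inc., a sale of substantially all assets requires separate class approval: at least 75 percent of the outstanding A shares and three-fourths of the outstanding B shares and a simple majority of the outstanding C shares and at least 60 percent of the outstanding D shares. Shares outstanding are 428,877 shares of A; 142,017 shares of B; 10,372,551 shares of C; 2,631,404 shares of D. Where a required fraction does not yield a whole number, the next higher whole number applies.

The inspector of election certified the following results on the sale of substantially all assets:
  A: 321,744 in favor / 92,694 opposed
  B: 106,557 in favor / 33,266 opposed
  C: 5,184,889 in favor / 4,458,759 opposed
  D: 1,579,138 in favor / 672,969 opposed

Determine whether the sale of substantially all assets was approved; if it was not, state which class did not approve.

A: 3/4 of 428877 = 321657.75, rounded up to 321658; 321,658 required, 321,744 in favor — approved.
B: 3/4 of 142017 = 106512.75, rounded up to 106513; 106,513 required, 106,557 in favor — approved.
C: a majority of 10372551 is 5186276; 5,186,276 required, 5,184,889 in favor — not approved.
D: 3/5 of 2631404 = 1578842.40, rounded up to 1578843; 1,578,843 required, 1,579,138 in favor — approved.

Not approved — the C shares did not give the required vote.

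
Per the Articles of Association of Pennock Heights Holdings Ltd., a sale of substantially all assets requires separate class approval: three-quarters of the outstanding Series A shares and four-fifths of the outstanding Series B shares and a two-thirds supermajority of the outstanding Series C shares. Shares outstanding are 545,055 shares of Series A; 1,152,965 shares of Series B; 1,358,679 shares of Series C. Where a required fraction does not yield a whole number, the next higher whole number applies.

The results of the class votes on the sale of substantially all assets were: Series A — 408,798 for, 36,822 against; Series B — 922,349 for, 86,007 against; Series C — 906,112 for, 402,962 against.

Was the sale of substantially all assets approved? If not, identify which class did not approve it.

Not approved — the Series B shares did not give the required vote.

Series A: 3/4 of 545055 = 408791.25, rounded up to 408792; 408,792 required, 408,798 in favor — approved.
Series B: 4/5 of 1152965 = 922372; 922,372 required, 922,349 in favor — not approved.
Series C: 2/3 of 1358679 = 905786; 905,786 required, 906,112 in favor — approved.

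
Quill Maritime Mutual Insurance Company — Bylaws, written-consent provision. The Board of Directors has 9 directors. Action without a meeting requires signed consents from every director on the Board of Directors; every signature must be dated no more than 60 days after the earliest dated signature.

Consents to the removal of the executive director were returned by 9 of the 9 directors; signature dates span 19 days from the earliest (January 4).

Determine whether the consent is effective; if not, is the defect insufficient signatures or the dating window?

Effective — both the signature and dating-window requirements are satisfied.

Signatures required: every one of 9 — unanimous means all 9, so 9 needed; 9 signed. Sufficient.
Dating window: the latest signature is 19 days after the earliest; the limit is 60 days. Within the window.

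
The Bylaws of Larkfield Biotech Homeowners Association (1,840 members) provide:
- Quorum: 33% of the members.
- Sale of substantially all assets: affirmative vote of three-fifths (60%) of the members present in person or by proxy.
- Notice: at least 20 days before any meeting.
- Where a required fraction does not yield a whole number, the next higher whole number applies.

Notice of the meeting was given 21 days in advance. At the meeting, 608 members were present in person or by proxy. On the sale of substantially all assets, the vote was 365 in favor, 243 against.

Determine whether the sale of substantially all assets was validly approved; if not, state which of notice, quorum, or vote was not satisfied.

Valid — all requirements satisfied.

Notice: 21 days given; 20 required. Satisfied.
Quorum: 33% of 1,840 = 607.20, rounded up to 608; 608 present. Satisfied.
Vote: requires three-fifths of those present (608); 3/5 of 608 = 364.80, rounded up to 365, so 365 needed; 365 in favor. Satisfied.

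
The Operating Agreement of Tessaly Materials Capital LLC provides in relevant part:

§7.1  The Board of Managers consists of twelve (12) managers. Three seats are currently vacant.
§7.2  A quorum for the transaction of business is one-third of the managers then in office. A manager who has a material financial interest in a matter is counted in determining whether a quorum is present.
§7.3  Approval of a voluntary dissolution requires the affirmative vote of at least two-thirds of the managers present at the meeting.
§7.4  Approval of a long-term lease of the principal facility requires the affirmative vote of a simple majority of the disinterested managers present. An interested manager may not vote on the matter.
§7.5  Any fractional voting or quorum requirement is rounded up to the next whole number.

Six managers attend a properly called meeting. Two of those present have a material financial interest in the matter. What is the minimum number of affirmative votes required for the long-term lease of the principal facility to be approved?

3

The long-term lease of the principal facility requires a majority of the disinterested managers present (6 − 2 = 4).
A majority of 4 is 3.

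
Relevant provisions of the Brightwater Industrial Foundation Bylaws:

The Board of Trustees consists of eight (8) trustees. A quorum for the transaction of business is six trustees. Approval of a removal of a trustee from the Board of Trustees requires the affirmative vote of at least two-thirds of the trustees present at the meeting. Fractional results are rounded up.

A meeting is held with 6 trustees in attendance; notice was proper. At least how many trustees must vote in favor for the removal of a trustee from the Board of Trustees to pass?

The removal of a trustee from the Board of Trustees requires two-thirds of the trustees present (6).
2/3 of 6 = 4.

4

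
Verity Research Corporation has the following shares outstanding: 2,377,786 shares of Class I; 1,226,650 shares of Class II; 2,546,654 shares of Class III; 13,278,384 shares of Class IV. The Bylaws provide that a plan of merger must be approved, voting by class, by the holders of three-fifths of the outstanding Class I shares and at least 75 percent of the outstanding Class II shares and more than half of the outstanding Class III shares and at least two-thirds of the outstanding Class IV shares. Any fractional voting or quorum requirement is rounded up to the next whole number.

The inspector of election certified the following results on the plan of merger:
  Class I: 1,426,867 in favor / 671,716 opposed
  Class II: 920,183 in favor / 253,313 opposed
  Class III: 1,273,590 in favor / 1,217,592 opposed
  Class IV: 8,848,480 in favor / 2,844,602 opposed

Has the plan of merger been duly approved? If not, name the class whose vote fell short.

Not approved — the Class IV shares did not give the required vote.

Class I: 3/5 of 2377786 = 1426671.60, rounded up to 1426672; 1,426,672 required, 1,426,867 in favor — approved.
Class II: 3/4 of 1226650 = 919987.50, rounded up to 919988; 919,988 required, 920,183 in favor — approved.
Class III: a majority of 2546654 is 1273328; 1,273,328 required, 1,273,590 in favor — approved.
Class IV: 2/3 of 13278384 = 8852256; 8,852,256 required, 8,848,480 in favor — not approved.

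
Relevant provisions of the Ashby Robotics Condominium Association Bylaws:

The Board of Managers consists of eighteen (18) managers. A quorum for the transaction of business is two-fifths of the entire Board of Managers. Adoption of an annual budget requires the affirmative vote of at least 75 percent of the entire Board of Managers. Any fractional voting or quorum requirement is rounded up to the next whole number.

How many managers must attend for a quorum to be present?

8

2/5 of 18 = 7.20, rounded up to 8.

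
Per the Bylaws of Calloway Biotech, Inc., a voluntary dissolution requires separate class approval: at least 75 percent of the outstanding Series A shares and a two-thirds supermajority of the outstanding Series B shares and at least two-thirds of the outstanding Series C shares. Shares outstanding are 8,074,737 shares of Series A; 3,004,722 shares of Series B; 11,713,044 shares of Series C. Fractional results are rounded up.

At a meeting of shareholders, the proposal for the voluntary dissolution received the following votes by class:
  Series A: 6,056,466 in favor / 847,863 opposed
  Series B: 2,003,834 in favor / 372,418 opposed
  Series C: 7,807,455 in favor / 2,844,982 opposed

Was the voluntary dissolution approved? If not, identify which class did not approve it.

Not approved — the Series C shares did not give the required vote.

Series A: 3/4 of 8074737 = 6056052.75, rounded up to 6056053; 6,056,053 required, 6,056,466 in favor — approved.
Series B: 2/3 of 3004722 = 2003148; 2,003,148 required, 2,003,834 in favor — approved.
Series C: 2/3 of 11713044 = 7808696; 7,808,696 required, 7,807,455 in favor — not approved.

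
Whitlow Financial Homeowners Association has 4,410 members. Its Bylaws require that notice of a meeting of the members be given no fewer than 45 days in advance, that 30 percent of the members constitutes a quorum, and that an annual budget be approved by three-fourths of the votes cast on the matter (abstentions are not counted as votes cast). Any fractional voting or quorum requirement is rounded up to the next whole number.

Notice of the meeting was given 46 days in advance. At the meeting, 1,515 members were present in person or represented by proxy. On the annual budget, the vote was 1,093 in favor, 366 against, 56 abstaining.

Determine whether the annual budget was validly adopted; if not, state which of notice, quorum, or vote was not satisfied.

Notice: 46 days given; 45 required. Satisfied.
Quorum: 30% of 4,410 = 1,323; 1,515 present. Satisfied.
Vote: requires three-fourths of the votes cast (1,515 − 56 abstaining = 1,459); 3/4 of 1459 = 1094.25, rounded up to 1095, so 1,095 needed; 1,093 in favor. Not satisfied.

Invalid — vote requirement not satisfied.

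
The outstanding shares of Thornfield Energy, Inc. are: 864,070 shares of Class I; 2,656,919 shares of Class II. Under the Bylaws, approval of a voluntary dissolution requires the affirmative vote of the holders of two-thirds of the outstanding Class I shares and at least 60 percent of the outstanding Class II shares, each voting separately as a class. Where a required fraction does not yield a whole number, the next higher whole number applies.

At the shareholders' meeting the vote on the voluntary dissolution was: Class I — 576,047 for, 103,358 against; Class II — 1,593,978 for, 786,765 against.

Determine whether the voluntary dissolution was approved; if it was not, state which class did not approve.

Not approved — the Class II shares did not give the required vote.

Class I: 2/3 of 864070 = 576046.67, rounded up to 576047; 576,047 required, 576,047 in favor — approved.
Class II: 3/5 of 2656919 = 1594151.40, rounded up to 1594152; 1,594,152 required, 1,593,978 in favor — not approved.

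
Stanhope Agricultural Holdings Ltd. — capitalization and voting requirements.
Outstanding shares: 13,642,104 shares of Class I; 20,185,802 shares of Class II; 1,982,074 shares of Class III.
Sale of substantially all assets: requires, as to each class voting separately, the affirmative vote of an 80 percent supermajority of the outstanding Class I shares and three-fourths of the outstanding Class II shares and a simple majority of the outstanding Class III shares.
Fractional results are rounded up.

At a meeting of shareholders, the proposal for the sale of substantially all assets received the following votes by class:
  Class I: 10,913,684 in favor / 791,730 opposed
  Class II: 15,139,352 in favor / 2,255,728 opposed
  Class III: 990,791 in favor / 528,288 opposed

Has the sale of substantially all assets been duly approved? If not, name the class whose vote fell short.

Not approved — the Class III shares did not give the required vote.

Class I: 4/5 of 13642104 = 10913683.20, rounded up to 10913684; 10,913,684 required, 10,913,684 in favor — approved.
Class II: 3/4 of 20185802 = 15139351.50, rounded up to 15139352; 15,139,352 required, 15,139,352 in favor — approved.
Class III: a majority of 1982074 is 991038; 991,038 required, 990,791 in favor — not approved.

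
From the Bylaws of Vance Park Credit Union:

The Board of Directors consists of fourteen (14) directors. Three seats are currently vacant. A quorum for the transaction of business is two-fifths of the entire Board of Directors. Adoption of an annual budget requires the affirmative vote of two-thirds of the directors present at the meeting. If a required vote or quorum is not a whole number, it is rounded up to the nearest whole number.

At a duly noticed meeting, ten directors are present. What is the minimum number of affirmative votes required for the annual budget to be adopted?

The annual budget requires two-thirds of the directors present (10).
2/3 of 10 = 6.67, rounded up to 7.

7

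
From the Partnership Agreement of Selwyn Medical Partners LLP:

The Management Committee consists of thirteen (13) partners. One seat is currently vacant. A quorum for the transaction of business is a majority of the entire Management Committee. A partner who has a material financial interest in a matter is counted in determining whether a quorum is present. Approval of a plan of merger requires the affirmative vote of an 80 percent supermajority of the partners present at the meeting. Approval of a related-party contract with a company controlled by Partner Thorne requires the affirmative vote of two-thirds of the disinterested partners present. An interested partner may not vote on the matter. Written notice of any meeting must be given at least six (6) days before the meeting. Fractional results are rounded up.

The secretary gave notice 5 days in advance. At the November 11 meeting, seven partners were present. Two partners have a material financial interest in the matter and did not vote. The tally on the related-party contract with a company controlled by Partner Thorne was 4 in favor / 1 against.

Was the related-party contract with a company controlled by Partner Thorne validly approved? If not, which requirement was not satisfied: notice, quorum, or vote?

Invalid — notice requirement not satisfied.

Notice: 5 days given; 6 required (5 < 6). Not satisfied.
Quorum: 7 present (interested partners count toward quorum); quorum is 7. Satisfied.
Vote: the related-party contract with a company controlled by Partner Thorne requires two-thirds of the disinterested partners present (7 − 2 = 5). 2/3 of 5 = 3.33, rounded up to 4, so 4 affirmative votes are needed; 4 voted in favor. Satisfied.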